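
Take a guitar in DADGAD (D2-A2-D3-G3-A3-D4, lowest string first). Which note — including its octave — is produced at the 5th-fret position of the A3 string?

D4

Each fret is one semitone, so A3 + 5 = D4.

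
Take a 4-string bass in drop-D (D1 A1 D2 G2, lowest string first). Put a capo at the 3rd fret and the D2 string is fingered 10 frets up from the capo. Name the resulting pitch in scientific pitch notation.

The capo raises the open D2 by 3 semitones to F2; fretting 10 more gives D2 + 3 + 10 = D2 + 13 semitones = D#3.

D#3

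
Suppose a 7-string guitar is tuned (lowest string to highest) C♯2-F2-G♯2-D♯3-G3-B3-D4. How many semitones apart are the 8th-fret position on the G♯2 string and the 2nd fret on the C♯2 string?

G♯2 at fret 8 → E3 (MIDI 52); C♯2 at fret 2 → D♯2 (MIDI 39).
52 − 39 = 13, so the two pitches are 13 semitones apart, with E3 the higher.

13 semitones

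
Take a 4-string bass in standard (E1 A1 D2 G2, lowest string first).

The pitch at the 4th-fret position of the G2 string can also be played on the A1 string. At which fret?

Fret 4 on G2 is MIDI 43 + 4 = 47 (B2). On the A1 string (open MIDI 33), that pitch is 47 − 33 = fret 14.

14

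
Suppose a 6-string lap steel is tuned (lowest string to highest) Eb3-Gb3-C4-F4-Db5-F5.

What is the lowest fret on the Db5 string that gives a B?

From Db5, count semitones up the chromatic scale until reaching B: Db–D–Eb–E–…–A–Bb–B — 10 steps.

10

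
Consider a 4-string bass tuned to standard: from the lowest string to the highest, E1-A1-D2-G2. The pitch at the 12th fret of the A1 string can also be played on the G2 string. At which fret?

2

Fret 12 on A1 is MIDI 33 + 12 = 45 (A2). On the G2 string (open MIDI 43), that pitch is 45 − 43 = fret 2.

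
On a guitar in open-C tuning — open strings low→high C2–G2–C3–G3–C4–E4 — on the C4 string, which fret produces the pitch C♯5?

13

C♯5 is 13 semitones above the open C4 (C–C#–D–D#–…–B–C–C#), so it sits at fret 13.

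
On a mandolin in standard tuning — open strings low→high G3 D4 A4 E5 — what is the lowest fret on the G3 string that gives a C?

5

From G3, count semitones up the chromatic scale until reaching C: G–G#–A–A#–B–C — 5 steps.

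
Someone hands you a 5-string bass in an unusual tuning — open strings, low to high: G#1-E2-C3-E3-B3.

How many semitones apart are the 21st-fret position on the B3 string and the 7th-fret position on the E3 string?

B3 at fret 21 → G#5 (MIDI 80); E3 at fret 7 → B3 (MIDI 59).
80 − 59 = 21, so the two pitches are 21 semitones apart, with G#5 the higher.

21 semitones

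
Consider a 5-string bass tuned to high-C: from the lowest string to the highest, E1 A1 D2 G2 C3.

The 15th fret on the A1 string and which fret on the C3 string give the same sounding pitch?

Fret 15 on A1 is MIDI 33 + 15 = 48 (C3). On the C3 string (open MIDI 48), that pitch is 48 − 48 = fret 0.

0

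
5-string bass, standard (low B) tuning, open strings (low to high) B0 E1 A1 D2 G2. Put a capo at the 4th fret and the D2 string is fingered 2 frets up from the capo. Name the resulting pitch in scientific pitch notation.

The capo raises the open D2 by 4 semitones to F♯2; fretting 2 more gives D2 + 4 + 2 = D2 + 6 semitones = G♯2.
(Also written A♭.)

G♯2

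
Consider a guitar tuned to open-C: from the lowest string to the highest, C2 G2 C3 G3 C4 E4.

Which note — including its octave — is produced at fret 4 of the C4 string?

E4

C4 is MIDI 60. Adding 4 gives 64, which is E4.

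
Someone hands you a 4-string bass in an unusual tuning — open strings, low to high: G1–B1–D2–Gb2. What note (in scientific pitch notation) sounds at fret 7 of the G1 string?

D2

G1 is MIDI 31. Adding 7 gives 38, which is D2.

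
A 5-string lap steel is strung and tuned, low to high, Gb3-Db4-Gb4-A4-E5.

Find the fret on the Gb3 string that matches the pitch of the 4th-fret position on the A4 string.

19

Fret 4 on A4 is MIDI 69 + 4 = 73 (Db5). On the Gb3 string (open MIDI 54), that pitch is 73 − 54 = fret 19.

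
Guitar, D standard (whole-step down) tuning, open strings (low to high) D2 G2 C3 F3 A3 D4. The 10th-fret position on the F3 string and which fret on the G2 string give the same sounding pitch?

20

F3 at fret 10 is F3 + 10 semitones = D#4.
The open G2 string is 10 semitones below the open F3, so the same pitch on the G2 string lies at fret 10 + 10 = 20.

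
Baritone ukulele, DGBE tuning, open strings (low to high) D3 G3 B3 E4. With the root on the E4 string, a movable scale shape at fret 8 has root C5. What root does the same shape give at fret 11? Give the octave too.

Moving from fret 8 to fret 11 shifts the root by 3 semitones.
C5 up 3 semitones is D#5.

D#5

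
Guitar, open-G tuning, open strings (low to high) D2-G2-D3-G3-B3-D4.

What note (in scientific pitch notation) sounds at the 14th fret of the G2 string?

A3

Each fret is one semitone, so G2 + 14 = A3.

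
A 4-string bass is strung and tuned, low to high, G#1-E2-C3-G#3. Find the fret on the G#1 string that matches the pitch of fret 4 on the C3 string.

20

C3 at fret 4 is C3 + 4 semitones = E3.
The open G#1 string is 16 semitones below the open C3, so the same pitch on the G#1 string lies at fret 4 + 16 = 20.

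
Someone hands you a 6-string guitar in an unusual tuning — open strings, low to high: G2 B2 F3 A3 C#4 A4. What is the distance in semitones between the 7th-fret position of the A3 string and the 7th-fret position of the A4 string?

12 semitones

A3 at fret 7 → E4 (MIDI 64); A4 at fret 7 → E5 (MIDI 76).
64 − 76 = -12, so the two pitches are 12 semitones apart, with E5 the higher.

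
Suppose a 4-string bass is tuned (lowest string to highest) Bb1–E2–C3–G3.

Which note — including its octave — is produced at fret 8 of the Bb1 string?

Bb1 is MIDI 34. Adding 8 gives 42, which is Gb2.

Gb2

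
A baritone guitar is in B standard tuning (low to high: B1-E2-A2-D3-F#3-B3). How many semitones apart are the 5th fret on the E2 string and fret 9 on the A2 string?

9 semitones

E2 at fret 5 → A2 (MIDI 45); A2 at fret 9 → F#3 (MIDI 54).
45 − 54 = -9, so the two pitches are 9 semitones apart, with F#3 the higher.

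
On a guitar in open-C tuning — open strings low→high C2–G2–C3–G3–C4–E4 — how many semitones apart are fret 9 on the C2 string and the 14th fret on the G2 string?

C2 at fret 9 → A2 (MIDI 45); G2 at fret 14 → A3 (MIDI 57).
45 − 57 = -12, so the two pitches are 12 semitones apart, with A3 the higher.

12 semitones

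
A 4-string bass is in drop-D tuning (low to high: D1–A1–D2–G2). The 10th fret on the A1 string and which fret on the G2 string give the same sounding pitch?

0

A1 at fret 10 is A1 + 10 semitones = G2.
The open G2 string is 10 semitones above the open A1, so the same pitch on the G2 string lies at fret 10 − 10 = 0.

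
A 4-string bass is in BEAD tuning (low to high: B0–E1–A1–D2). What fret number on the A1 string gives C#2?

4

C#2 is 4 semitones above the open A1 (A–A#–B–C–C#), so it sits at fret 4.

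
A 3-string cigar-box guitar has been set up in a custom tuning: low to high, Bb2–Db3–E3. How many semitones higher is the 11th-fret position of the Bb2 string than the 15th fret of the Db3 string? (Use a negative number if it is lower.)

Bb2 at fret 11 → A3 (MIDI 57); Db3 at fret 15 → E4 (MIDI 64).
57 − 64 = -7, so the two pitches are 7 semitones apart.

-7 semitones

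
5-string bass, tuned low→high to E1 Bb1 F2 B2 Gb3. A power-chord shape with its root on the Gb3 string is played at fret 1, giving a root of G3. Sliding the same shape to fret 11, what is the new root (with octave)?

Moving from fret 1 to fret 11 shifts the root by 10 semitones.
G3 up 10 semitones is F4.

F4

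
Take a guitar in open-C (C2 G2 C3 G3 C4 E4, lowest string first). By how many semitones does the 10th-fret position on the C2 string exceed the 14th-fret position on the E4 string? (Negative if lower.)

-32 semitones

C2 at fret 10 → A#2 (MIDI 46); E4 at fret 14 → F#5 (MIDI 78).
46 − 78 = -32, so the two pitches are 32 semitones apart.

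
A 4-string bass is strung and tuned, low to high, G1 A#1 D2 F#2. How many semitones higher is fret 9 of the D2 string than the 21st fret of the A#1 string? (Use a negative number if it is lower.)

-8 semitones

D2 at fret 9 → B2 (MIDI 47); A#1 at fret 21 → G3 (MIDI 55).
47 − 55 = -8, so the two pitches are 8 semitones apart.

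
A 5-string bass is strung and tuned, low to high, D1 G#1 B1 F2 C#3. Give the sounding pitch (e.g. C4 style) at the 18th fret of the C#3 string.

C#3 is MIDI 49. Adding 18 gives 67, which is G4.

G4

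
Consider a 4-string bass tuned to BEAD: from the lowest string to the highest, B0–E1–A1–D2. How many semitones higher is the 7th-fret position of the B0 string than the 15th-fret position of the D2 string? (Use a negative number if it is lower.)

B0 at fret 7 → F#1 (MIDI 30); D2 at fret 15 → F3 (MIDI 53).
30 − 53 = -23, so the two pitches are 23 semitones apart.

-23 semitones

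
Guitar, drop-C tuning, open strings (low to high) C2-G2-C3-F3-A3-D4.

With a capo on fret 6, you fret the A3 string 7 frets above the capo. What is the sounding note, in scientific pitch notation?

A#4

The capo raises the open A3 by 6 semitones to D#4; fretting 7 more gives A3 + 6 + 7 = A3 + 13 semitones = A#4.
(Also written Bb.)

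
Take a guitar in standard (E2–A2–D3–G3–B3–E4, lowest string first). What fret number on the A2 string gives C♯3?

C♯3 is 4 semitones above the open A2 (A–A#–B–C–C#), so it sits at fret 4.

4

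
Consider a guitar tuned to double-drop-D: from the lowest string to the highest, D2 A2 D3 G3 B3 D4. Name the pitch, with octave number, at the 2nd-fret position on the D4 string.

Each fret is one semitone, so D4 + 2 = E4.

E4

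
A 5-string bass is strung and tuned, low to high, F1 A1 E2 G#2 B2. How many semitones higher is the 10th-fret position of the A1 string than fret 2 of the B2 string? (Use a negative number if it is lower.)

-6 semitones

A1 at fret 10 → G2 (MIDI 43); B2 at fret 2 → C#3 (MIDI 49).
43 − 49 = -6, so the two pitches are 6 semitones apart.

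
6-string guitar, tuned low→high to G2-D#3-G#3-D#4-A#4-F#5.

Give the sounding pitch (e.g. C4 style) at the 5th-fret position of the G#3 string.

C#4

Each fret is one semitone, so G#3 + 5 = C#4.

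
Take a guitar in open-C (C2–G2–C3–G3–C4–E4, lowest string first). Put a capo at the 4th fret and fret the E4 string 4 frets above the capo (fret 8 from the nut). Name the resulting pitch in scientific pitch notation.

C5

The capo raises the open E4 by 4 semitones to G#4; fretting 4 more gives E4 + 4 + 4 = E4 + 8 semitones = C5.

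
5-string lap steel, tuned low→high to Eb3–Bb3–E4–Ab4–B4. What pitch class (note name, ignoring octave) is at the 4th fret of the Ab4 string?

Each fret is one semitone, so Ab4 + 4 = C.

C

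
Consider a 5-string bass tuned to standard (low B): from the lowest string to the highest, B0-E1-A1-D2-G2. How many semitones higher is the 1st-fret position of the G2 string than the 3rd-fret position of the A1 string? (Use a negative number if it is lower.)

8 semitones

G2 at fret 1 → G#2 (MIDI 44); A1 at fret 3 → C2 (MIDI 36).
44 − 36 = 8, so the two pitches are 8 semitones apart.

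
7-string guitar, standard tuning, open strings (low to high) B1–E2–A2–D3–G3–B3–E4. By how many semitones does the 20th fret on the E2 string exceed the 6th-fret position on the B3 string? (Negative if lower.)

-5 semitones

E2 at fret 20 → C4 (MIDI 60); B3 at fret 6 → F4 (MIDI 65).
60 − 65 = -5, so the two pitches are 5 semitones apart.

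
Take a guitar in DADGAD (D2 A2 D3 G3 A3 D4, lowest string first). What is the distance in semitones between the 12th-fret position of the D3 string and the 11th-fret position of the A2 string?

6 semitones

D3 at fret 12 → D4 (MIDI 62); A2 at fret 11 → G#3 (MIDI 56).
62 − 56 = 6, so the two pitches are 6 semitones apart, with D4 the higher.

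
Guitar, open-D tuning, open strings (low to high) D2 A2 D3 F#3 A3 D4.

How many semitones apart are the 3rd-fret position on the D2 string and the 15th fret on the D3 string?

24 semitones

D2 at fret 3 → F2 (MIDI 41); D3 at fret 15 → F4 (MIDI 65).
41 − 65 = -24, so the two pitches are 24 semitones apart, with F4 the higher.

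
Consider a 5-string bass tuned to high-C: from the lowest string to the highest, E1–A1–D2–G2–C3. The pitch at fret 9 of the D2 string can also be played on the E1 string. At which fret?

19

D2 at fret 9 is D2 + 9 semitones = B2.
The open E1 string is 10 semitones below the open D2, so the same pitch on the E1 string lies at fret 9 + 10 = 19.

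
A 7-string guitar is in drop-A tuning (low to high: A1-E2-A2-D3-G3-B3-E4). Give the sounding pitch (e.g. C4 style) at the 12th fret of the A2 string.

The open A2 string plus 12 semitones: A–A#–B–C–…–G–G#–A.
The walk passes from B into C once, so the octave number goes from 2 to 3.

A3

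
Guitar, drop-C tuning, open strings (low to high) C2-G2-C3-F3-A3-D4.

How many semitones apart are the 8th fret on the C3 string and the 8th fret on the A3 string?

C3 at fret 8 → G#3 (MIDI 56); A3 at fret 8 → F4 (MIDI 65).
56 − 65 = -9, so the two pitches are 9 semitones apart, with F4 the higher.

9 semitones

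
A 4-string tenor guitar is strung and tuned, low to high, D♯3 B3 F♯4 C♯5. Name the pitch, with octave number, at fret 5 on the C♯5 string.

The open C♯5 string plus 5 semitones: C#–D–D#–E–F–F#.
No B→C boundary is crossed, so the octave stays at 5.
(Equivalently spelled G♭5.)

F♯5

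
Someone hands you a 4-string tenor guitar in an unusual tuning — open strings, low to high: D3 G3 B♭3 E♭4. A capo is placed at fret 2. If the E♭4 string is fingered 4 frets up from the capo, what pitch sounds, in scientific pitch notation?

The capo raises the open E♭4 by 2 semitones to F4; fretting 4 more gives E♭4 + 2 + 4 = E♭4 + 6 semitones = A4.

A4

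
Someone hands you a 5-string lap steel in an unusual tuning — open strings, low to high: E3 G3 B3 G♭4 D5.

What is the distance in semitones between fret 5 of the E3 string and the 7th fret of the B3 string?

9 semitones

E3 at fret 5 → A3 (MIDI 57); B3 at fret 7 → G♭4 (MIDI 66).
57 − 66 = -9, so the two pitches are 9 semitones apart, with G♭4 the higher.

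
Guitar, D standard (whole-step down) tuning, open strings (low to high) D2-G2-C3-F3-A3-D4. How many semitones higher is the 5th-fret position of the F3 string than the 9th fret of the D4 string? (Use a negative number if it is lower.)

-13 semitones

F3 at fret 5 → A#3 (MIDI 58); D4 at fret 9 → B4 (MIDI 71).
58 − 71 = -13, so the two pitches are 13 semitones apart.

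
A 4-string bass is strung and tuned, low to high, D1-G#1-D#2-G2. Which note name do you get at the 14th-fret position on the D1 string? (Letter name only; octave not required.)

Each fret is one semitone, so D1 + 14 = E.

E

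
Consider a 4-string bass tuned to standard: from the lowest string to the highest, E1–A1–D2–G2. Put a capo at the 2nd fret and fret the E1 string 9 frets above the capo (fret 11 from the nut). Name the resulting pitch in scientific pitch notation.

D♯2

The capo raises the open E1 by 2 semitones to F♯1; fretting 9 more gives E1 + 2 + 9 = E1 + 11 semitones = D♯2.
(Also written E♭.)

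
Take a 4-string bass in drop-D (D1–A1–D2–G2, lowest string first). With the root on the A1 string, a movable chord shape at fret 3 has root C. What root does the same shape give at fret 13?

A#

Moving from fret 3 to fret 13 shifts the root by 10 semitones.
C up 10 semitones is A#.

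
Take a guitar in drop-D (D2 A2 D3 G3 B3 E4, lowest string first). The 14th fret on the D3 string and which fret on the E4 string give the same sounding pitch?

D3 at fret 14 is D3 + 14 semitones = E4.
The open E4 string is 14 semitones above the open D3, so the same pitch on the E4 string lies at fret 14 − 14 = 0.

0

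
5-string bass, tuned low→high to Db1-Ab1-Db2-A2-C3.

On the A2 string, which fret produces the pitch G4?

22

G4 is 22 semitones above the open A2 (A–Bb–B–C–…–F–Gb–G), so it sits at fret 22.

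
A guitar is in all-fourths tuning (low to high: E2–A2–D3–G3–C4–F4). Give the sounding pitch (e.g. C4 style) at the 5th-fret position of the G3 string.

Each fret is one semitone, so G3 + 5 = C4.

C4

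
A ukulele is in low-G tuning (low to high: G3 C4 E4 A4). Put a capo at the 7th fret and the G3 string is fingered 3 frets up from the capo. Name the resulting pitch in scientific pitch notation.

The capo raises the open G3 by 7 semitones to D4; fretting 3 more gives G3 + 7 + 3 = G3 + 10 semitones = F4.

F4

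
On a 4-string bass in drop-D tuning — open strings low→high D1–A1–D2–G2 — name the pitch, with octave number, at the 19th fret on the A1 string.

Each fret is one semitone, so A1 + 19 = E3.

E3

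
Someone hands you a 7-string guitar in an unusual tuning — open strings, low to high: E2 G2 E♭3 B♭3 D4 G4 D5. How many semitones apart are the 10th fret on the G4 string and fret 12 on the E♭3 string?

G4 at fret 10 → F5 (MIDI 77); E♭3 at fret 12 → E♭4 (MIDI 63).
77 − 63 = 14, so the two pitches are 14 semitones apart, with F5 the higher.

14 semitones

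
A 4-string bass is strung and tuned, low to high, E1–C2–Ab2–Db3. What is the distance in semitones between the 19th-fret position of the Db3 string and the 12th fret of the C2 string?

20 semitones

Db3 at fret 19 → Ab4 (MIDI 68); C2 at fret 12 → C3 (MIDI 48).
68 − 48 = 20, so the two pitches are 20 semitones apart, with Ab4 the higher.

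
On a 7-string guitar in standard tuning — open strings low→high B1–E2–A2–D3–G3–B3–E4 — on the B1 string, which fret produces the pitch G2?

8

G2 is 8 semitones above the open B1 (B–C–C#–D–D#–E–F–F#–G), so it sits at fret 8.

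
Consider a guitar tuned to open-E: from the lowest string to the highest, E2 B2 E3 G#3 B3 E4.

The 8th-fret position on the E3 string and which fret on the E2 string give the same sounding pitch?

20

E3 at fret 8 is E3 + 8 semitones = C4.
The open E2 string is 12 semitones below the open E3, so the same pitch on the E2 string lies at fret 8 + 12 = 20.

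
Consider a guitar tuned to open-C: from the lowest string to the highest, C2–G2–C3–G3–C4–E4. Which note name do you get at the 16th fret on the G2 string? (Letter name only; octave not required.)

G2 is MIDI 43. Adding 16 gives 59; 59 mod 12 = 11, i.e. B.

B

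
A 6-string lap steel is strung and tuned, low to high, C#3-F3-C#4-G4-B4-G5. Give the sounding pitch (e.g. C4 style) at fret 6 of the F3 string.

The open F3 string plus 6 semitones: F–F#–G–G#–A–A#–B.
No B→C boundary is crossed, so the octave stays at 3.

B3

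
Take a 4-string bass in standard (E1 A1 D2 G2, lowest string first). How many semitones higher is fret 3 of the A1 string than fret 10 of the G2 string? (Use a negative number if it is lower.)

-17 semitones

A1 at fret 3 → C2 (MIDI 36); G2 at fret 10 → F3 (MIDI 53).
36 − 53 = -17, so the two pitches are 17 semitones apart.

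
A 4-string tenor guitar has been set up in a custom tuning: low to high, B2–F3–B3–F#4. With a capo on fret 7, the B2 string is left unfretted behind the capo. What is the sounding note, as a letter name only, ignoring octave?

The capo raises the open B2 by 7 semitones to F#3; fretting 0 more gives B2 + 7 + 0 = B2 + 7 semitones, landing on F#.

F#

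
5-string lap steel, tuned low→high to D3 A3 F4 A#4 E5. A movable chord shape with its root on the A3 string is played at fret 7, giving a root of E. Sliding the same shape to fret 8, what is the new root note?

F

Moving from fret 7 to fret 8 shifts the root by 1 semitone.
E up 1 semitone is F.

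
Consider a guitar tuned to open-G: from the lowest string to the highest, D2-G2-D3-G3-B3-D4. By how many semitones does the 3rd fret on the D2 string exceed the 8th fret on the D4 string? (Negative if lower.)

D2 at fret 3 → F2 (MIDI 41); D4 at fret 8 → A#4 (MIDI 70).
41 − 70 = -29, so the two pitches are 29 semitones apart.

-29 semitones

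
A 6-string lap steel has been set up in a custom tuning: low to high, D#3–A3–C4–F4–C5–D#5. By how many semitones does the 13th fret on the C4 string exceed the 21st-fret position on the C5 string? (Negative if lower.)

-20 semitones

C4 at fret 13 → C#5 (MIDI 73); C5 at fret 21 → A6 (MIDI 93).
73 − 93 = -20, so the two pitches are 20 semitones apart.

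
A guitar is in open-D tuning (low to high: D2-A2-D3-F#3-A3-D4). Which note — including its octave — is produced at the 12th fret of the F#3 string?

The open F#3 string plus 12 semitones: F#–G–G#–A–…–E–F–F#.
The walk passes from B into C once, so the octave number goes from 3 to 4.

F#4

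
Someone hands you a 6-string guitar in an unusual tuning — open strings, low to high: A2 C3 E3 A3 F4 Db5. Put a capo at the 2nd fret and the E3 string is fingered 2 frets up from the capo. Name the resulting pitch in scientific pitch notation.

The capo raises the open E3 by 2 semitones to Gb3; fretting 2 more gives E3 + 2 + 2 = E3 + 4 semitones = Ab3.

Ab3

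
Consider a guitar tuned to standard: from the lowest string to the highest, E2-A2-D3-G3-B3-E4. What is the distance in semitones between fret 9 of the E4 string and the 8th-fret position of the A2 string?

20 semitones

E4 at fret 9 → C#5 (MIDI 73); A2 at fret 8 → F3 (MIDI 53).
73 − 53 = 20, so the two pitches are 20 semitones apart, with C#5 the higher.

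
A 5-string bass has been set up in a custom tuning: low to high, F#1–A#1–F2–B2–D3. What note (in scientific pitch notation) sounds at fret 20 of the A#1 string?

Each fret is one semitone, so A#1 + 20 = F#3.
(Equivalently spelled Gb3.)

F#3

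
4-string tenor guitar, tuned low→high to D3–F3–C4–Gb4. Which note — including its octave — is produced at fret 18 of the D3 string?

Ab4

D3 is MIDI 50. Adding 18 gives 68, which is Ab4.
(Equivalently spelled G#4.)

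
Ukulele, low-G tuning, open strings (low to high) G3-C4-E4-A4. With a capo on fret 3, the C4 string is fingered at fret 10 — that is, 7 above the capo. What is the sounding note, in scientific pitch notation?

A♯4

The capo raises the open C4 by 3 semitones to D♯4; fretting 7 more gives C4 + 3 + 7 = C4 + 10 semitones = A♯4.
(Also written B♭.)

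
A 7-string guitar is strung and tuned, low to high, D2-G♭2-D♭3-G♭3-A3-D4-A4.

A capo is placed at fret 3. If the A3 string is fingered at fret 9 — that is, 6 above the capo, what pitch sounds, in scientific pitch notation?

G♭4

The capo raises the open A3 by 3 semitones to C4; fretting 6 more gives A3 + 3 + 6 = A3 + 9 semitones = G♭4.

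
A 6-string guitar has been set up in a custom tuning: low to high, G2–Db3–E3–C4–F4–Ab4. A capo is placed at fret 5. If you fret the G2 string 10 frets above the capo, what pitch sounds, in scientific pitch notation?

Bb3

The capo raises the open G2 by 5 semitones to C3; fretting 10 more gives G2 + 5 + 10 = G2 + 15 semitones = Bb3.
(Also written A#.)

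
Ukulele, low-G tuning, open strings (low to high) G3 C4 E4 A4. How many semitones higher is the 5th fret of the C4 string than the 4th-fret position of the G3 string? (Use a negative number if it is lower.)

C4 at fret 5 → F4 (MIDI 65); G3 at fret 4 → B3 (MIDI 59).
65 − 59 = 6, so the two pitches are 6 semitones apart.

6 semitones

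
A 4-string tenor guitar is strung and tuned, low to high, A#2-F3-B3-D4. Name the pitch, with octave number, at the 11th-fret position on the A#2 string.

A3

The open A#2 string plus 11 semitones: A#–B–C–C#–…–G–G#–A.
The walk passes from B into C once, so the octave number goes from 2 to 3.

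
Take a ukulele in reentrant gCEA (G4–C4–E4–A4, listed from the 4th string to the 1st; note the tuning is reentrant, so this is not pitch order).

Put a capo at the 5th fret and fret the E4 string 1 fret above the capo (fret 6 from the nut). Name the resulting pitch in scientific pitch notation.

The capo raises the open E4 by 5 semitones to A4; fretting 1 more gives E4 + 5 + 1 = E4 + 6 semitones = A#4.

A#4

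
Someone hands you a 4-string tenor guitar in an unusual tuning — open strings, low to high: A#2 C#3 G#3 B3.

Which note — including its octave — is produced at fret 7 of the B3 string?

F#4

B3 is MIDI 59. Adding 7 gives 66, which is F#4.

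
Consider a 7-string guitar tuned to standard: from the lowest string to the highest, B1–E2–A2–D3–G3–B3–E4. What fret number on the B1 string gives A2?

10

A2 is 10 semitones above the open B1 (B–C–C#–D–…–G–G#–A), so it sits at fret 10.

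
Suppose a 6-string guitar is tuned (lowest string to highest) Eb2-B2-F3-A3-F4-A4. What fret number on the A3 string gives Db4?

Db4 is 4 semitones above the open A3 (A–Bb–B–C–Db), so it sits at fret 4.

4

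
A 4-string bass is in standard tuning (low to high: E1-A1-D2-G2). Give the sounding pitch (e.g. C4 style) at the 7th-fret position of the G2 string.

D3

The open G2 string plus 7 semitones: G–G#–A–A#–B–C–C#–D.
The walk passes from B into C once, so the octave number goes from 2 to 3.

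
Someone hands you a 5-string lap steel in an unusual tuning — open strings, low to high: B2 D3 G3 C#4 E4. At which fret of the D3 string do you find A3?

A3 is 7 semitones above the open D3 (D–D#–E–F–F#–G–G#–A), so it sits at fret 7.

7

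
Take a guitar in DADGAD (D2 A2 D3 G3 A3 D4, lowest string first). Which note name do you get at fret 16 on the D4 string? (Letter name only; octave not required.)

Each fret is one semitone, so D4 + 16 = F♯.
(Equivalently spelled G♭.)

F♯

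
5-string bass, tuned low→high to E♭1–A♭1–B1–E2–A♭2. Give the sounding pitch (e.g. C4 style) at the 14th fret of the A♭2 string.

B♭3

The open A♭2 string plus 14 semitones: Ab–A–Bb–B–…–Ab–A–Bb.
The walk passes from B into C once, so the octave number goes from 2 to 3.
(Equivalently spelled A♯3.)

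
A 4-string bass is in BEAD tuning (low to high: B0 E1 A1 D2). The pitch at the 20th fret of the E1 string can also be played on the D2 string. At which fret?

E1 at fret 20 is E1 + 20 semitones = C3.
The open D2 string is 10 semitones above the open E1, so the same pitch on the D2 string lies at fret 20 − 10 = 10.

10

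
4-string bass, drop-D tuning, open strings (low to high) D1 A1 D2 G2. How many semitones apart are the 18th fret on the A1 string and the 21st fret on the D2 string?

8 semitones

A1 at fret 18 → D#3 (MIDI 51); D2 at fret 21 → B3 (MIDI 59).
51 − 59 = -8, so the two pitches are 8 semitones apart, with B3 the higher.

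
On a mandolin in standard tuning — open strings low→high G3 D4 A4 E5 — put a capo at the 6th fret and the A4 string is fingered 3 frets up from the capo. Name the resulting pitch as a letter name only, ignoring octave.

F#

The capo raises the open A4 by 6 semitones to D#5; fretting 3 more gives A4 + 6 + 3 = A4 + 9 semitones, landing on F#.
(Also written Gb.)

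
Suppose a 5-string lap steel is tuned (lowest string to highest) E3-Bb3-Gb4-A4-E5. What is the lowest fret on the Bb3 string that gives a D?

From Bb3, count semitones up the chromatic scale until reaching D: Bb–B–C–Db–D — 4 steps.

4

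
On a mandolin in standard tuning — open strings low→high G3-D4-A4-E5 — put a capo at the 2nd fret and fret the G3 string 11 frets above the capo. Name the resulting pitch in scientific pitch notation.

The capo raises the open G3 by 2 semitones to A3; fretting 11 more gives G3 + 2 + 11 = G3 + 13 semitones = G#4.

G#4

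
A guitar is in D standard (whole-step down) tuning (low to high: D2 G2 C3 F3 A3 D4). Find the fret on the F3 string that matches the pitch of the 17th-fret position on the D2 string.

2

Fret 17 on D2 is MIDI 38 + 17 = 55 (G3). On the F3 string (open MIDI 53), that pitch is 55 − 53 = fret 2.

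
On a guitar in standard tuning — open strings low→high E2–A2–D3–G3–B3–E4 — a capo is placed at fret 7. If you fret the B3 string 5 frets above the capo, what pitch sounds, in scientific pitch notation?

B4

The capo raises the open B3 by 7 semitones to F#4; fretting 5 more gives B3 + 7 + 5 = B3 + 12 semitones = B4.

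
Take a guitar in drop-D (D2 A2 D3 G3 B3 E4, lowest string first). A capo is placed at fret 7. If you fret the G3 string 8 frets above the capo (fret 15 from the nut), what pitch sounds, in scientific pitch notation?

The capo raises the open G3 by 7 semitones to D4; fretting 8 more gives G3 + 7 + 8 = G3 + 15 semitones = A♯4.
(Also written B♭.)

A♯4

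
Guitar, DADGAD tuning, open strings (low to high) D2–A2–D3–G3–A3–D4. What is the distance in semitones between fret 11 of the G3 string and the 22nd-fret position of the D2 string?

6 semitones

G3 at fret 11 → F#4 (MIDI 66); D2 at fret 22 → C4 (MIDI 60).
66 − 60 = 6, so the two pitches are 6 semitones apart, with F#4 the higher.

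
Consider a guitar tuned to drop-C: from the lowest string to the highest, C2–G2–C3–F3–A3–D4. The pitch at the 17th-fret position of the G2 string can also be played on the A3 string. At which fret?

G2 at fret 17 is G2 + 17 semitones = C4.
The open A3 string is 14 semitones above the open G2, so the same pitch on the A3 string lies at fret 17 − 14 = 3.

3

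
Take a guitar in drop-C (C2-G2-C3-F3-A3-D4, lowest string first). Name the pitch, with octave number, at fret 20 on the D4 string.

A#5

Each fret is one semitone, so D4 + 20 = A#5.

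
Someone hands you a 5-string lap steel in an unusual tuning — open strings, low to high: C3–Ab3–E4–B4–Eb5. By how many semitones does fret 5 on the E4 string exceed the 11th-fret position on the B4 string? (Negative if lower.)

E4 at fret 5 → A4 (MIDI 69); B4 at fret 11 → Bb5 (MIDI 82).
69 − 82 = -13, so the two pitches are 13 semitones apart.

-13 semitones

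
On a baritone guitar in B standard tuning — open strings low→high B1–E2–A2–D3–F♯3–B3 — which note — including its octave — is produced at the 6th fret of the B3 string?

B3 is MIDI 59. Adding 6 gives 65, which is F4.

F4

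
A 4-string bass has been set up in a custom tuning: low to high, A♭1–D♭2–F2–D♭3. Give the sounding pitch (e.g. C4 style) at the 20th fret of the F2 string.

D♭4

Each fret is one semitone, so F2 + 20 = D♭4.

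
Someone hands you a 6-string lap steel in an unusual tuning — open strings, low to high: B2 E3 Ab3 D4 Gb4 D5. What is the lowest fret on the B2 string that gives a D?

3

From B2, count semitones up the chromatic scale until reaching D: B–C–Db–D — 3 steps.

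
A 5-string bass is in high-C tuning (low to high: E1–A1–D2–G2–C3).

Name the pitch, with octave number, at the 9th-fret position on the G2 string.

E3

The open G2 string plus 9 semitones: G–G#–A–A#–B–C–C#–D–D#–E.
The walk passes from B into C once, so the octave number goes from 2 to 3.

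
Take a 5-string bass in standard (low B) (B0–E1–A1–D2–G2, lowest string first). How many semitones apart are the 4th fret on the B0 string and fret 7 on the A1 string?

B0 at fret 4 → D♯1 (MIDI 27); A1 at fret 7 → E2 (MIDI 40).
27 − 40 = -13, so the two pitches are 13 semitones apart, with E2 the higher.

13 semitones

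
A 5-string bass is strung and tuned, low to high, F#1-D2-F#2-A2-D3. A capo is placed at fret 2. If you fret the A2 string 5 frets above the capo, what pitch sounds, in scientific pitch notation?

E3

The capo raises the open A2 by 2 semitones to B2; fretting 5 more gives A2 + 2 + 5 = A2 + 7 semitones = E3.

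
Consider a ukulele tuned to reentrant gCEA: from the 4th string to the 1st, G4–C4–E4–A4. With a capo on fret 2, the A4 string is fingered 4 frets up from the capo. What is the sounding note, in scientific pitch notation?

The capo raises the open A4 by 2 semitones to B4; fretting 4 more gives A4 + 2 + 4 = A4 + 6 semitones = D#5.

D#5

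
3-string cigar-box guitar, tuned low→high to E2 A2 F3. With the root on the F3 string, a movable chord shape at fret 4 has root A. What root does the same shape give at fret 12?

Moving from fret 4 to fret 12 shifts the root by 8 semitones.
A up 8 semitones is F.

F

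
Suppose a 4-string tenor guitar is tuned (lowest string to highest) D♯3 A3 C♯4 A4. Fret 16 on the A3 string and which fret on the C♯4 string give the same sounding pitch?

12

A3 at fret 16 is A3 + 16 semitones = C♯5.
The open C♯4 string is 4 semitones above the open A3, so the same pitch on the C♯4 string lies at fret 16 − 4 = 12.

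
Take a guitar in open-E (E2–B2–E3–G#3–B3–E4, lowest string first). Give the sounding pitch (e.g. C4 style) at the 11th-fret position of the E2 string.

The open E2 string plus 11 semitones: E–F–F#–G–…–C#–D–D#.
The walk passes from B into C once, so the octave number goes from 2 to 3.
(Equivalently spelled Eb3.)

D#3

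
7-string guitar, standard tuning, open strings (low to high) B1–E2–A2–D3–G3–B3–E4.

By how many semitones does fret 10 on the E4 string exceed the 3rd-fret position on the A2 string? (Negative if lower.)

26 semitones

E4 at fret 10 → D5 (MIDI 74); A2 at fret 3 → C3 (MIDI 48).
74 − 48 = 26, so the two pitches are 26 semitones apart.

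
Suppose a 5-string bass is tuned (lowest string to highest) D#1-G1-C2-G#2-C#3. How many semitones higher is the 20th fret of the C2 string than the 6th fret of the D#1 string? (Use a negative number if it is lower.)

C2 at fret 20 → G#3 (MIDI 56); D#1 at fret 6 → A1 (MIDI 33).
56 − 33 = 23, so the two pitches are 23 semitones apart.

23 semitones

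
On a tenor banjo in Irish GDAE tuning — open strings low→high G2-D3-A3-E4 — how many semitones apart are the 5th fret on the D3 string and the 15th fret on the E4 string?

24 semitones

D3 at fret 5 → G3 (MIDI 55); E4 at fret 15 → G5 (MIDI 79).
55 − 79 = -24, so the two pitches are 24 semitones apart, with G5 the higher.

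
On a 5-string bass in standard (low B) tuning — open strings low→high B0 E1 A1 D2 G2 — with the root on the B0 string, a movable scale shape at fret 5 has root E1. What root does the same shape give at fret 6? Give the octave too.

F1

Moving from fret 5 to fret 6 shifts the root by 1 semitone.
E1 up 1 semitone is F1.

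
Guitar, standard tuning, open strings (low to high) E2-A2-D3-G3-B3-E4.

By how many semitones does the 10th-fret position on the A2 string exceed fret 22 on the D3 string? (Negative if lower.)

-17 semitones

A2 at fret 10 → G3 (MIDI 55); D3 at fret 22 → C5 (MIDI 72).
55 − 72 = -17, so the two pitches are 17 semitones apart.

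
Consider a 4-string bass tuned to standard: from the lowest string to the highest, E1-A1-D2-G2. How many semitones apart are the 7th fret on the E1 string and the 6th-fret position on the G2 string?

14 semitones

E1 at fret 7 → B1 (MIDI 35); G2 at fret 6 → C♯3 (MIDI 49).
35 − 49 = -14, so the two pitches are 14 semitones apart, with C♯3 the higher.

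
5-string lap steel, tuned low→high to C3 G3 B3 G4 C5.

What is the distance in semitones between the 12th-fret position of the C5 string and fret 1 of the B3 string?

24 semitones

C5 at fret 12 → C6 (MIDI 84); B3 at fret 1 → C4 (MIDI 60).
84 − 60 = 24, so the two pitches are 24 semitones apart, with C6 the higher.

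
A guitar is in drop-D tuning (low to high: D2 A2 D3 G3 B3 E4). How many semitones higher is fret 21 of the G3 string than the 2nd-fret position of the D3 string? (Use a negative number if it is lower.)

24 semitones

G3 at fret 21 → E5 (MIDI 76); D3 at fret 2 → E3 (MIDI 52).
76 − 52 = 24, so the two pitches are 24 semitones apart.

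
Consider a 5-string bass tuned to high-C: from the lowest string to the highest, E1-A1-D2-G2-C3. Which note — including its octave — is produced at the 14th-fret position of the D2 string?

D2 is MIDI 38. Adding 14 gives 52, which is E3.

E3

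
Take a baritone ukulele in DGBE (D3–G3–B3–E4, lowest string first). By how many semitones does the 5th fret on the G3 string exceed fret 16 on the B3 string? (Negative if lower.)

G3 at fret 5 → C4 (MIDI 60); B3 at fret 16 → D♯5 (MIDI 75).
60 − 75 = -15, so the two pitches are 15 semitones apart.

-15 semitones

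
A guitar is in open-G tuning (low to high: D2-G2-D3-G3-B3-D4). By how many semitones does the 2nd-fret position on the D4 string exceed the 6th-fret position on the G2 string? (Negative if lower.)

D4 at fret 2 → E4 (MIDI 64); G2 at fret 6 → C#3 (MIDI 49).
64 − 49 = 15, so the two pitches are 15 semitones apart.

15 semitones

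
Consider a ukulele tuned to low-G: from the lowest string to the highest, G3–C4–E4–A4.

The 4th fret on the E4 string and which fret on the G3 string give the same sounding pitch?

13

E4 at fret 4 is E4 + 4 semitones = G#4.
The open G3 string is 9 semitones below the open E4, so the same pitch on the G3 string lies at fret 4 + 9 = 13.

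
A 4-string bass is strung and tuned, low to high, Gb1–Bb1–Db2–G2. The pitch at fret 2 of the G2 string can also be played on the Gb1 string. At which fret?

G2 at fret 2 is G2 + 2 semitones = A2.
The open Gb1 string is 13 semitones below the open G2, so the same pitch on the Gb1 string lies at fret 2 + 13 = 15.

15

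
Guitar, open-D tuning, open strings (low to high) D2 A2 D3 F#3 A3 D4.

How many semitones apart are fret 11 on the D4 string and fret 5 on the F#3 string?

D4 at fret 11 → C#5 (MIDI 73); F#3 at fret 5 → B3 (MIDI 59).
73 − 59 = 14, so the two pitches are 14 semitones apart, with C#5 the higher.

14 semitones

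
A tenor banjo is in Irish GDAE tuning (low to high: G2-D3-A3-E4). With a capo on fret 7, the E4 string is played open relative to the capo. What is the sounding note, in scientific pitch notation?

The capo raises the open E4 by 7 semitones to B4; fretting 0 more gives E4 + 7 + 0 = E4 + 7 semitones = B4.

B4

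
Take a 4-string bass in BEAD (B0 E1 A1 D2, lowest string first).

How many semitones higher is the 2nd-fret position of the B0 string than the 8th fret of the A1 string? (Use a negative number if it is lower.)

-16 semitones

B0 at fret 2 → C♯1 (MIDI 25); A1 at fret 8 → F2 (MIDI 41).
25 − 41 = -16, so the two pitches are 16 semitones apart.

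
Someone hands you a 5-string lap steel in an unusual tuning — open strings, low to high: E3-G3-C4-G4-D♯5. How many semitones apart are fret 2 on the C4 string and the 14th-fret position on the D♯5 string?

C4 at fret 2 → D4 (MIDI 62); D♯5 at fret 14 → F6 (MIDI 89).
62 − 89 = -27, so the two pitches are 27 semitones apart, with F6 the higher.

27 semitones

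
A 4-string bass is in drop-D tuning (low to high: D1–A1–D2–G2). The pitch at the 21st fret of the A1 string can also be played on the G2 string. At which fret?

A1 at fret 21 is A1 + 21 semitones = F♯3.
The open G2 string is 10 semitones above the open A1, so the same pitch on the G2 string lies at fret 21 − 10 = 11.

11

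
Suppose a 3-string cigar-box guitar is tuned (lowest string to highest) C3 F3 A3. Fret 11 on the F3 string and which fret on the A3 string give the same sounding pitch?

F3 at fret 11 is F3 + 11 semitones = E4.
The open A3 string is 4 semitones above the open F3, so the same pitch on the A3 string lies at fret 11 − 4 = 7.

7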